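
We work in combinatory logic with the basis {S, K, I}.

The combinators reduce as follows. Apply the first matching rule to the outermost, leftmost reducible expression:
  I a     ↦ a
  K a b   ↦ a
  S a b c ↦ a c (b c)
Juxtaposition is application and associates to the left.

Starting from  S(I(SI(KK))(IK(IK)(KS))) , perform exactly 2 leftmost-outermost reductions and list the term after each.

  start: S(I(SI(KK))(IK(IK)(KS)))
  step 1: S(SI(KK)(IK(IK)(KS)))
  step 2: S(I(IK(IK)(KS))(KK(IK(IK)(KS))))

Answer: after 2 steps: S(I(IK(IK)(KS))(KK(IK(IK)(KS))))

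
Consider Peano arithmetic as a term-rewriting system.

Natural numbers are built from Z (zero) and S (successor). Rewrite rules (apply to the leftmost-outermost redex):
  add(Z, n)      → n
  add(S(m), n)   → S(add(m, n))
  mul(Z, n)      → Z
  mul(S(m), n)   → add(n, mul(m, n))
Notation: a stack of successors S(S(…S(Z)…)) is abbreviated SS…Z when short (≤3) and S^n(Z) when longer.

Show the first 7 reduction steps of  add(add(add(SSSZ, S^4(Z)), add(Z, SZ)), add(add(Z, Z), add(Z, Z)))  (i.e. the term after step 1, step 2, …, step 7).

Answer: after 7 steps: S(S(add(add(S(add(Z, S^4(Z))), add(Z, SZ)), add(add(Z, Z), add(Z, Z)))))

Working:
  start: add(add(add(SSSZ, S^4(Z)), add(Z, SZ)), add(add(Z, Z), add(Z, Z)))
  step 1: add(add(S(add(SSZ, S^4(Z))), add(Z, SZ)), add(add(Z, Z), add(Z, Z)))
  step 2: add(S(add(add(SSZ, S^4(Z)), add(Z, SZ))), add(add(Z, Z), add(Z, Z)))
  step 3: S(add(add(add(SSZ, S^4(Z)), add(Z, SZ)), add(add(Z, Z), add(Z, Z))))
  step 4: S(add(add(S(add(SZ, S^4(Z))), add(Z, SZ)), add(add(Z, Z), add(Z, Z))))
  step 5: S(add(S(add(add(SZ, S^4(Z)), add(Z, SZ))), add(add(Z, Z), add(Z, Z))))
  step 6: S(S(add(add(add(SZ, S^4(Z)), add(Z, SZ)), add(add(Z, Z), add(Z, Z)))))
  step 7: S(S(add(add(S(add(Z, S^4(Z))), add(Z, SZ)), add(add(Z, Z), add(Z, Z)))))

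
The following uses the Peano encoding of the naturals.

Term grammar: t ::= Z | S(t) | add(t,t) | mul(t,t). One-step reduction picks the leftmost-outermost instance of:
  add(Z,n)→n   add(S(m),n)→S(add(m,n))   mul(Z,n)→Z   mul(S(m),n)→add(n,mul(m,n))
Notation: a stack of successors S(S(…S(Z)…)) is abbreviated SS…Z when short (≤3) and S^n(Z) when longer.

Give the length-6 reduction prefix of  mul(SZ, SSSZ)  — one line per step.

Answer: after 6 steps: SSSZ

Working:
  start: mul(SZ, SSSZ)
  [1] add(SSSZ, mul(Z, SSSZ))
  [2] S(add(SSZ, mul(Z, SSSZ)))
  [3] S(S(add(SZ, mul(Z, SSSZ))))
  [4] S(S(S(add(Z, mul(Z, SSSZ)))))
  [5] S(S(S(mul(Z, SSSZ))))
  [6] SSSZ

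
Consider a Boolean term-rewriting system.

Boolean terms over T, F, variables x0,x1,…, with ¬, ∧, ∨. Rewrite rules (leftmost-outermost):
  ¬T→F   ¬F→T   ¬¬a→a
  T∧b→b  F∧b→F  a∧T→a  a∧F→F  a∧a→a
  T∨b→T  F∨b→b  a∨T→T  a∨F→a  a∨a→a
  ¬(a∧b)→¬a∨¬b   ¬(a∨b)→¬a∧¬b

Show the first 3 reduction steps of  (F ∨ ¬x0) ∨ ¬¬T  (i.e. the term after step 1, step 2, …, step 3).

Answer: after 3 steps: T

Reduction:
  start: (F ∨ ¬x0) ∨ ¬¬T
  [1] ¬x0 ∨ ¬¬T
  [2] ¬x0 ∨ T
  [3] T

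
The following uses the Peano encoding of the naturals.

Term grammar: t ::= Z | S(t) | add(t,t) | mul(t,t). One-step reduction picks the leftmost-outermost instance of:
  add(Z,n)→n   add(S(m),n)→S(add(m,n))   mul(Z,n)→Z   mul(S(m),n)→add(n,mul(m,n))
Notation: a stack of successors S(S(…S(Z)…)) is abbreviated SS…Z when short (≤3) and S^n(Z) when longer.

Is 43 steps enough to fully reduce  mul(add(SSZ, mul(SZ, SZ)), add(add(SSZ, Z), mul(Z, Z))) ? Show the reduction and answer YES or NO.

Answer: YES — reaches normal form S^6(Z) in 41 ≤ 43 steps

Reduction:
  start: mul(add(SSZ, mul(SZ, SZ)), add(add(SSZ, Z), mul(Z, Z)))
  →1  mul(S(add(SZ, mul(SZ, SZ))), add(add(SSZ, Z), mul(Z, Z)))
  →2  add(add(add(SSZ, Z), mul(Z, Z)), mul(add(SZ, mul(SZ, SZ)), add(add(SSZ, Z), mul(Z, Z))))
  →3  add(add(S(add(SZ, Z)), mul(Z, Z)), mul(add(SZ, mul(SZ, SZ)), add(add(SSZ, Z), mul(Z, Z))))
  →4  add(S(add(add(SZ, Z), mul(Z, Z))), mul(add(SZ, mul(SZ, SZ)), add(add(SSZ, Z), mul(Z, Z))))
  →5  S(add(add(add(SZ, Z), mul(Z, Z)), mul(add(SZ, mul(SZ, SZ)), add(add(SSZ, Z), mul(Z, Z)))))
  →6  S(add(add(S(add(Z, Z)), mul(Z, Z)), mul(add(SZ, mul(SZ, SZ)), add(add(SSZ, Z), mul(Z, Z)))))
  →7  S(add(S(add(add(Z, Z), mul(Z, Z))), mul(add(SZ, mul(SZ, SZ)), add(add(SSZ, Z), mul(Z, Z)))))
  →8  S(S(add(add(add(Z, Z), mul(Z, Z)), mul(add(SZ, mul(SZ, SZ)), add(add(SSZ, Z), mul(Z, Z))))))
  →9  S(S(add(add(Z, mul(Z, Z)), mul(add(SZ, mul(SZ, SZ)), add(add(SSZ, Z), mul(Z, Z))))))
  →10  S(S(add(mul(Z, Z), mul(add(SZ, mul(SZ, SZ)), add(add(SSZ, Z), mul(Z, Z))))))
  →11  S(S(add(Z, mul(add(SZ, mul(SZ, SZ)), add(add(SSZ, Z), mul(Z, Z))))))
  →12  S(S(mul(add(SZ, mul(SZ, SZ)), add(add(SSZ, Z), mul(Z, Z)))))
  →13  S(S(mul(S(add(Z, mul(SZ, SZ))), add(add(SSZ, Z), mul(Z, Z)))))
  →14  S(S(add(add(add(SSZ, Z), mul(Z, Z)), mul(add(Z, mul(SZ, SZ)), add(add(SSZ, Z), mul(Z, Z))))))
  →15  S(S(add(add(S(add(SZ, Z)), mul(Z, Z)), mul(add(Z, mul(SZ, SZ)), add(add(SSZ, Z), mul(Z, Z))))))
  →16  S(S(add(S(add(add(SZ, Z), mul(Z, Z))), mul(add(Z, mul(SZ, SZ)), add(add(SSZ, Z), mul(Z, Z))))))
  →17  S(S(S(add(add(add(SZ, Z), mul(Z, Z)), mul(add(Z, mul(SZ, SZ)), add(add(SSZ, Z), mul(Z, Z)))))))
  →18  S(S(S(add(add(S(add(Z, Z)), mul(Z, Z)), mul(add(Z, mul(SZ, SZ)), add(add(SSZ, Z), mul(Z, Z)))))))
  →19  S(S(S(add(S(add(add(Z, Z), mul(Z, Z))), mul(add(Z, mul(SZ, SZ)), add(add(SSZ, Z), mul(Z, Z)))))))
  →20  S(S(S(S(add(add(add(Z, Z), mul(Z, Z)), mul(add(Z, mul(SZ, SZ)), add(add(SSZ, Z), mul(Z, Z))))))))
  →21  S(S(S(S(add(add(Z, mul(Z, Z)), mul(add(Z, mul(SZ, SZ)), add(add(SSZ, Z), mul(Z, Z))))))))
  →22  S(S(S(S(add(mul(Z, Z), mul(add(Z, mul(SZ, SZ)), add(add(SSZ, Z), mul(Z, Z))))))))
  →23  S(S(S(S(add(Z, mul(add(Z, mul(SZ, SZ)), add(add(SSZ, Z), mul(Z, Z))))))))
  →24  S(S(S(S(mul(add(Z, mul(SZ, SZ)), add(add(SSZ, Z), mul(Z, Z)))))))
  →25  S(S(S(S(mul(mul(SZ, SZ), add(add(SSZ, Z), mul(Z, Z)))))))
  →26  S(S(S(S(mul(add(SZ, mul(Z, SZ)), add(add(SSZ, Z), mul(Z, Z)))))))
  →27  S(S(S(S(mul(S(add(Z, mul(Z, SZ))), add(add(SSZ, Z), mul(Z, Z)))))))
  →28  S(S(S(S(add(add(add(SSZ, Z), mul(Z, Z)), mul(add(Z, mul(Z, SZ)), add(add(SSZ, Z), mul(Z, Z))))))))
  →29  S(S(S(S(add(add(S(add(SZ, Z)), mul(Z, Z)), mul(add(Z, mul(Z, SZ)), add(add(SSZ, Z), mul(Z, Z))))))))
  →30  S(S(S(S(add(S(add(add(SZ, Z), mul(Z, Z))), mul(add(Z, mul(Z, SZ)), add(add(SSZ, Z), mul(Z, Z))))))))
  →31  S(S(S(S(S(add(add(add(SZ, Z), mul(Z, Z)), mul(add(Z, mul(Z, SZ)), add(add(SSZ, Z), mul(Z, Z)))))))))
  →32  S(S(S(S(S(add(add(S(add(Z, Z)), mul(Z, Z)), mul(add(Z, mul(Z, SZ)), add(add(SSZ, Z), mul(Z, Z)))))))))
  →33  S(S(S(S(S(add(S(add(add(Z, Z), mul(Z, Z))), mul(add(Z, mul(Z, SZ)), add(add(SSZ, Z), mul(Z, Z)))))))))
  →34  S(S(S(S(S(S(add(add(add(Z, Z), mul(Z, Z)), mul(add(Z, mul(Z, SZ)), add(add(SSZ, Z), mul(Z, Z))))))))))
  →35  S(S(S(S(S(S(add(add(Z, mul(Z, Z)), mul(add(Z, mul(Z, SZ)), add(add(SSZ, Z), mul(Z, Z))))))))))
  →36  S(S(S(S(S(S(add(mul(Z, Z), mul(add(Z, mul(Z, SZ)), add(add(SSZ, Z), mul(Z, Z))))))))))
  →37  S(S(S(S(S(S(add(Z, mul(add(Z, mul(Z, SZ)), add(add(SSZ, Z), mul(Z, Z))))))))))
  →38  S(S(S(S(S(S(mul(add(Z, mul(Z, SZ)), add(add(SSZ, Z), mul(Z, Z)))))))))
  →39  S(S(S(S(S(S(mul(mul(Z, SZ), add(add(SSZ, Z), mul(Z, Z)))))))))
  →40  S(S(S(S(S(S(mul(Z, add(add(SSZ, Z), mul(Z, Z)))))))))
  →41  S^6(Z)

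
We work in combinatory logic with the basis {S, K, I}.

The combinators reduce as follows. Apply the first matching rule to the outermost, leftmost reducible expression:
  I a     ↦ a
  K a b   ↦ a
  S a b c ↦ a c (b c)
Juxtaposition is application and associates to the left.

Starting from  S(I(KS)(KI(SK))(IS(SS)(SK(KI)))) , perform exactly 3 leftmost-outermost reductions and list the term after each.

  start: S(I(KS)(KI(SK))(IS(SS)(SK(KI))))
  [1] S(KS(KI(SK))(IS(SS)(SK(KI))))
  [2] S(S(IS(SS)(SK(KI))))
  [3] S(S(S(SS)(SK(KI))))

Answer: after 3 steps: S(S(S(SS)(SK(KI))))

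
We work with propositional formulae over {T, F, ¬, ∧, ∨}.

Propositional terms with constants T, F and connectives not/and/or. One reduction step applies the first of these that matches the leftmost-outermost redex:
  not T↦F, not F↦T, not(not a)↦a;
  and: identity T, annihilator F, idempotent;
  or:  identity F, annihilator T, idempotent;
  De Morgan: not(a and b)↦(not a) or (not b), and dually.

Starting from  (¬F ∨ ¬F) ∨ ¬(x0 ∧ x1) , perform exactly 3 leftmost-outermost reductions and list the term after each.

  start: (¬F ∨ ¬F) ∨ ¬(x0 ∧ x1)
  →1  ¬F ∨ ¬(x0 ∧ x1)
  →2  T ∨ ¬(x0 ∧ x1)
  →3  T

Answer: after 3 steps: T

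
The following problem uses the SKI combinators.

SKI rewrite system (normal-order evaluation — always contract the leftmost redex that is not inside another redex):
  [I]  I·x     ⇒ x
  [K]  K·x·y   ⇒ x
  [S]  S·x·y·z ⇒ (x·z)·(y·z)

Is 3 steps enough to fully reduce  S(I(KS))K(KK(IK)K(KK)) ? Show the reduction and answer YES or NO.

Answer: NO — after 3 steps the term is S(K(KK(IK)K(KK))), not yet normal

Reduction:
  start: S(I(KS))K(KK(IK)K(KK))
  step 1: I(KS)(KK(IK)K(KK))(K(KK(IK)K(KK)))
  step 2: KS(KK(IK)K(KK))(K(KK(IK)K(KK)))
  step 3: S(K(KK(IK)K(KK)))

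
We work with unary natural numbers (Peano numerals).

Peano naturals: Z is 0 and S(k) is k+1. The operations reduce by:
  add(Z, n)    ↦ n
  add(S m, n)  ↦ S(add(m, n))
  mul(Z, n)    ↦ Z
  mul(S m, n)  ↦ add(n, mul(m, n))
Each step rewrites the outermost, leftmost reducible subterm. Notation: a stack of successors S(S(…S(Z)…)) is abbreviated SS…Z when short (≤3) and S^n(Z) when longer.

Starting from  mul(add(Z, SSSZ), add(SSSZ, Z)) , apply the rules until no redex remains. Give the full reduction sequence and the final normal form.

Answer: normal form = S^9(Z)  (in 29 steps)

Working:
  start: mul(add(Z, SSSZ), add(SSSZ, Z))
  [1] mul(SSSZ, add(SSSZ, Z))
  [2] add(add(SSSZ, Z), mul(SSZ, add(SSSZ, Z)))
  [3] add(S(add(SSZ, Z)), mul(SSZ, add(SSSZ, Z)))
  [4] S(add(add(SSZ, Z), mul(SSZ, add(SSSZ, Z))))
  [5] S(add(S(add(SZ, Z)), mul(SSZ, add(SSSZ, Z))))
  [6] S(S(add(add(SZ, Z), mul(SSZ, add(SSSZ, Z)))))
  [7] S(S(add(S(add(Z, Z)), mul(SSZ, add(SSSZ, Z)))))
  [8] S(S(S(add(add(Z, Z), mul(SSZ, add(SSSZ, Z))))))
  [9] S(S(S(add(Z, mul(SSZ, add(SSSZ, Z))))))
  [10] S(S(S(mul(SSZ, add(SSSZ, Z)))))
  [11] S(S(S(add(add(SSSZ, Z), mul(SZ, add(SSSZ, Z))))))
  [12] S(S(S(add(S(add(SSZ, Z)), mul(SZ, add(SSSZ, Z))))))
  [13] S(S(S(S(add(add(SSZ, Z), mul(SZ, add(SSSZ, Z)))))))
  [14] S(S(S(S(add(S(add(SZ, Z)), mul(SZ, add(SSSZ, Z)))))))
  [15] S(S(S(S(S(add(add(SZ, Z), mul(SZ, add(SSSZ, Z))))))))
  [16] S(S(S(S(S(add(S(add(Z, Z)), mul(SZ, add(SSSZ, Z))))))))
  [17] S(S(S(S(S(S(add(add(Z, Z), mul(SZ, add(SSSZ, Z)))))))))
  [18] S(S(S(S(S(S(add(Z, mul(SZ, add(SSSZ, Z)))))))))
  [19] S(S(S(S(S(S(mul(SZ, add(SSSZ, Z))))))))
  [20] S(S(S(S(S(S(add(add(SSSZ, Z), mul(Z, add(SSSZ, Z)))))))))
  [21] S(S(S(S(S(S(add(S(add(SSZ, Z)), mul(Z, add(SSSZ, Z)))))))))
  [22] S(S(S(S(S(S(S(add(add(SSZ, Z), mul(Z, add(SSSZ, Z))))))))))
  [23] S(S(S(S(S(S(S(add(S(add(SZ, Z)), mul(Z, add(SSSZ, Z))))))))))
  [24] S(S(S(S(S(S(S(S(add(add(SZ, Z), mul(Z, add(SSSZ, Z)))))))))))
  [25] S(S(S(S(S(S(S(S(add(S(add(Z, Z)), mul(Z, add(SSSZ, Z)))))))))))
  [26] S(S(S(S(S(S(S(S(S(add(add(Z, Z), mul(Z, add(SSSZ, Z))))))))))))
  [27] S(S(S(S(S(S(S(S(S(add(Z, mul(Z, add(SSSZ, Z))))))))))))
  [28] S(S(S(S(S(S(S(S(S(mul(Z, add(SSSZ, Z)))))))))))
  [29] S^9(Z)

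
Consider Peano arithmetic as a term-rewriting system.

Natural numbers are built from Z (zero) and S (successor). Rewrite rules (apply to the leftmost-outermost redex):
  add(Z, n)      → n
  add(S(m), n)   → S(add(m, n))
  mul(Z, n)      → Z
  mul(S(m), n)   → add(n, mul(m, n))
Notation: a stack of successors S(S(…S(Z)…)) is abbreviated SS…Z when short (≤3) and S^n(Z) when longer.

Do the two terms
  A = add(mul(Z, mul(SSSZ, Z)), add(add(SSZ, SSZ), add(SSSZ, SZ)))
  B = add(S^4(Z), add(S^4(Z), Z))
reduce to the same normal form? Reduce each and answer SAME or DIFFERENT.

Answer: SAME — A ⇓ S^8(Z), B ⇓ S^8(Z)

Reduction:
Term A:
  start: add(mul(Z, mul(SSSZ, Z)), add(add(SSZ, SSZ), add(SSSZ, SZ)))
  step 1: add(Z, add(add(SSZ, SSZ), add(SSSZ, SZ)))
  step 2: add(add(SSZ, SSZ), add(SSSZ, SZ))
  step 3: add(S(add(SZ, SSZ)), add(SSSZ, SZ))
  step 4: S(add(add(SZ, SSZ), add(SSSZ, SZ)))
  step 5: S(add(S(add(Z, SSZ)), add(SSSZ, SZ)))
  step 6: S(S(add(add(Z, SSZ), add(SSSZ, SZ))))
  step 7: S(S(add(SSZ, add(SSSZ, SZ))))
  step 8: S(S(S(add(SZ, add(SSSZ, SZ)))))
  step 9: S(S(S(S(add(Z, add(SSSZ, SZ))))))
  step 10: S(S(S(S(add(SSSZ, SZ)))))
  step 11: S(S(S(S(S(add(SSZ, SZ))))))
  step 12: S(S(S(S(S(S(add(SZ, SZ)))))))
  step 13: S(S(S(S(S(S(S(add(Z, SZ))))))))
  step 14: S^8(Z)

Term B:
  start: add(S^4(Z), add(S^4(Z), Z))
  step 1: S(add(SSSZ, add(S^4(Z), Z)))
  step 2: S(S(add(SSZ, add(S^4(Z), Z))))
  step 3: S(S(S(add(SZ, add(S^4(Z), Z)))))
  step 4: S(S(S(S(add(Z, add(S^4(Z), Z))))))
  step 5: S(S(S(S(add(S^4(Z), Z)))))
  step 6: S(S(S(S(S(add(SSSZ, Z))))))
  step 7: S(S(S(S(S(S(add(SSZ, Z)))))))
  step 8: S(S(S(S(S(S(S(add(SZ, Z))))))))
  step 9: S(S(S(S(S(S(S(S(add(Z, Z)))))))))
  step 10: S^8(Z)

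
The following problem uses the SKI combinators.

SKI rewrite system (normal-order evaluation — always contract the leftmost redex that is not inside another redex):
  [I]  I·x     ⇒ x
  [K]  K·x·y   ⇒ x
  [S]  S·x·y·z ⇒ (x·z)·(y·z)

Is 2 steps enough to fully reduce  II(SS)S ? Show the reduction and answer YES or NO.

  start: II(SS)S
  [1] I(SS)S
  [2] SSS

Answer: YES — reaches normal form SSS in 2 ≤ 2 steps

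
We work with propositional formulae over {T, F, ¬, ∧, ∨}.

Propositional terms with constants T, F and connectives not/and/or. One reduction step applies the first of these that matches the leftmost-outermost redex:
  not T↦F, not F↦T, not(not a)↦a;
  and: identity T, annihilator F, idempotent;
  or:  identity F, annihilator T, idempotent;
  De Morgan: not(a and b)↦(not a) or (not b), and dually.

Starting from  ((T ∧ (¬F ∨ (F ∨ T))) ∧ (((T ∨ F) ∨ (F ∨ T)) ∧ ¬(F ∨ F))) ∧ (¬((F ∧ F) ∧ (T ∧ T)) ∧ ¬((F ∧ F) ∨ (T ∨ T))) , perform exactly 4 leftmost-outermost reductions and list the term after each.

Answer: after 4 steps: (((T ∨ F) ∨ (F ∨ T)) ∧ ¬(F ∨ F)) ∧ (¬((F ∧ F) ∧ (T ∧ T)) ∧ ¬((F ∧ F) ∨ (T ∨ T)))

Working:
  start: ((T ∧ (¬F ∨ (F ∨ T))) ∧ (((T ∨ F) ∨ (F ∨ T)) ∧ ¬(F ∨ F))) ∧ (¬((F ∧ F) ∧ (T ∧ T)) ∧ ¬((F ∧ F) ∨ (T ∨ T)))
  step 1: ((¬F ∨ (F ∨ T)) ∧ (((T ∨ F) ∨ (F ∨ T)) ∧ ¬(F ∨ F))) ∧ (¬((F ∧ F) ∧ (T ∧ T)) ∧ ¬((F ∧ F) ∨ (T ∨ T)))
  step 2: ((T ∨ (F ∨ T)) ∧ (((T ∨ F) ∨ (F ∨ T)) ∧ ¬(F ∨ F))) ∧ (¬((F ∧ F) ∧ (T ∧ T)) ∧ ¬((F ∧ F) ∨ (T ∨ T)))
  step 3: (T ∧ (((T ∨ F) ∨ (F ∨ T)) ∧ ¬(F ∨ F))) ∧ (¬((F ∧ F) ∧ (T ∧ T)) ∧ ¬((F ∧ F) ∨ (T ∨ T)))
  step 4: (((T ∨ F) ∨ (F ∨ T)) ∧ ¬(F ∨ F)) ∧ (¬((F ∧ F) ∧ (T ∧ T)) ∧ ¬((F ∧ F) ∨ (T ∨ T)))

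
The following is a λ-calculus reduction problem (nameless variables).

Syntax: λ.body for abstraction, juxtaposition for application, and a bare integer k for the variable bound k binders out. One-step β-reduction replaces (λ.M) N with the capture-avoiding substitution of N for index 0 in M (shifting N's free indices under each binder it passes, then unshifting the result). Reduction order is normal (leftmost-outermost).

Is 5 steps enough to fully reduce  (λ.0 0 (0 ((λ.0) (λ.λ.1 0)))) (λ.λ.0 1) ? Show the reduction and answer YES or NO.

Answer: NO — after 5 steps the term is (λ.λ.0 1) ((λ.0) (λ.λ.1 0)), not yet normal

Working:
  start: (λ.0 0 (0 ((λ.0) (λ.λ.1 0)))) (λ.λ.0 1)
  step 1: (λ.λ.0 1) (λ.λ.0 1) ((λ.λ.0 1) ((λ.0) (λ.λ.1 0)))
  step 2: (λ.0 (λ.λ.0 1)) ((λ.λ.0 1) ((λ.0) (λ.λ.1 0)))
  step 3: (λ.λ.0 1) ((λ.0) (λ.λ.1 0)) (λ.λ.0 1)
  step 4: (λ.0 ((λ.0) (λ.λ.1 0))) (λ.λ.0 1)
  step 5: (λ.λ.0 1) ((λ.0) (λ.λ.1 0))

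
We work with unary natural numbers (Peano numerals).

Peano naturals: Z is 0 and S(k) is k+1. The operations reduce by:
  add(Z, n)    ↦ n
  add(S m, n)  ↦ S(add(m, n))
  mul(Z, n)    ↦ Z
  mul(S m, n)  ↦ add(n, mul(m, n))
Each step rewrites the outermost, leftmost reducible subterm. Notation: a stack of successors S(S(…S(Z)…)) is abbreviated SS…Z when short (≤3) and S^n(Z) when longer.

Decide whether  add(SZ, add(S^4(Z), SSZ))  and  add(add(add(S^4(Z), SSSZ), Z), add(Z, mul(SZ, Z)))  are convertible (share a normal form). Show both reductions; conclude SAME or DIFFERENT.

Term A:
  start: add(SZ, add(S^4(Z), SSZ))
  step 1: S(add(Z, add(S^4(Z), SSZ)))
  step 2: S(add(S^4(Z), SSZ))
  step 3: S(S(add(SSSZ, SSZ)))
  step 4: S(S(S(add(SSZ, SSZ))))
  step 5: S(S(S(S(add(SZ, SSZ)))))
  step 6: S(S(S(S(S(add(Z, SSZ))))))
  step 7: S^7(Z)

Term B:
  start: add(add(add(S^4(Z), SSSZ), Z), add(Z, mul(SZ, Z)))
  step 1: add(add(S(add(SSSZ, SSSZ)), Z), add(Z, mul(SZ, Z)))
  step 2: add(S(add(add(SSSZ, SSSZ), Z)), add(Z, mul(SZ, Z)))
  step 3: S(add(add(add(SSSZ, SSSZ), Z), add(Z, mul(SZ, Z))))
  step 4: S(add(add(S(add(SSZ, SSSZ)), Z), add(Z, mul(SZ, Z))))
  step 5: S(add(S(add(add(SSZ, SSSZ), Z)), add(Z, mul(SZ, Z))))
  step 6: S(S(add(add(add(SSZ, SSSZ), Z), add(Z, mul(SZ, Z)))))
  step 7: S(S(add(add(S(add(SZ, SSSZ)), Z), add(Z, mul(SZ, Z)))))
  step 8: S(S(add(S(add(add(SZ, SSSZ), Z)), add(Z, mul(SZ, Z)))))
  step 9: S(S(S(add(add(add(SZ, SSSZ), Z), add(Z, mul(SZ, Z))))))
  step 10: S(S(S(add(add(S(add(Z, SSSZ)), Z), add(Z, mul(SZ, Z))))))
  step 11: S(S(S(add(S(add(add(Z, SSSZ), Z)), add(Z, mul(SZ, Z))))))
  step 12: S(S(S(S(add(add(add(Z, SSSZ), Z), add(Z, mul(SZ, Z)))))))
  step 13: S(S(S(S(add(add(SSSZ, Z), add(Z, mul(SZ, Z)))))))
  step 14: S(S(S(S(add(S(add(SSZ, Z)), add(Z, mul(SZ, Z)))))))
  step 15: S(S(S(S(S(add(add(SSZ, Z), add(Z, mul(SZ, Z))))))))
  step 16: S(S(S(S(S(add(S(add(SZ, Z)), add(Z, mul(SZ, Z))))))))
  step 17: S(S(S(S(S(S(add(add(SZ, Z), add(Z, mul(SZ, Z)))))))))
  step 18: S(S(S(S(S(S(add(S(add(Z, Z)), add(Z, mul(SZ, Z)))))))))
  step 19: S(S(S(S(S(S(S(add(add(Z, Z), add(Z, mul(SZ, Z))))))))))
  step 20: S(S(S(S(S(S(S(add(Z, add(Z, mul(SZ, Z))))))))))
  step 21: S(S(S(S(S(S(S(add(Z, mul(SZ, Z)))))))))
  step 22: S(S(S(S(S(S(S(mul(SZ, Z))))))))
  step 23: S(S(S(S(S(S(S(add(Z, mul(Z, Z)))))))))
  step 24: S(S(S(S(S(S(S(mul(Z, Z))))))))
  step 25: S^7(Z)

Answer: SAME — A ⇓ S^7(Z), B ⇓ S^7(Z)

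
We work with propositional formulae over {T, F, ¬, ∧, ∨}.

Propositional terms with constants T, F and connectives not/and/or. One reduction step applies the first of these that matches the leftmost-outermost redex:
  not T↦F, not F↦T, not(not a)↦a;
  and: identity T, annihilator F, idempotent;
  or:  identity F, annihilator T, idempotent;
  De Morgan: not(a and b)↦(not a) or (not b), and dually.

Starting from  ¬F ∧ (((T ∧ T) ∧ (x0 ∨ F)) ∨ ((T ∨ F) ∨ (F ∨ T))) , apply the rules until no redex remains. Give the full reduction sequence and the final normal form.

  start: ¬F ∧ (((T ∧ T) ∧ (x0 ∨ F)) ∨ ((T ∨ F) ∨ (F ∨ T)))
  →1  T ∧ (((T ∧ T) ∧ (x0 ∨ F)) ∨ ((T ∨ F) ∨ (F ∨ T)))
  →2  ((T ∧ T) ∧ (x0 ∨ F)) ∨ ((T ∨ F) ∨ (F ∨ T))
  →3  (T ∧ (x0 ∨ F)) ∨ ((T ∨ F) ∨ (F ∨ T))
  →4  (x0 ∨ F) ∨ ((T ∨ F) ∨ (F ∨ T))
  →5  x0 ∨ ((T ∨ F) ∨ (F ∨ T))
  →6  x0 ∨ (T ∨ (F ∨ T))
  →7  x0 ∨ T
  →8  T

Answer: normal form = T  (in 8 steps)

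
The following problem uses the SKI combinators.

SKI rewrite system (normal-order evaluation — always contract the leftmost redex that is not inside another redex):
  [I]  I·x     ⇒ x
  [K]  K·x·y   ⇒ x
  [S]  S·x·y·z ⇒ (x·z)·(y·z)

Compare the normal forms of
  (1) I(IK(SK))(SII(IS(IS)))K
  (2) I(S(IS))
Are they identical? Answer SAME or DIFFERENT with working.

Answer: DIFFERENT — A ⇓ SKK, B ⇓ SS

Derivation:
Term A:
  start: I(IK(SK))(SII(IS(IS)))K
  step 1: IK(SK)(SII(IS(IS)))K
  step 2: K(SK)(SII(IS(IS)))K
  step 3: SKK

Term B:
  start: I(S(IS))
  step 1: S(IS)
  step 2: SS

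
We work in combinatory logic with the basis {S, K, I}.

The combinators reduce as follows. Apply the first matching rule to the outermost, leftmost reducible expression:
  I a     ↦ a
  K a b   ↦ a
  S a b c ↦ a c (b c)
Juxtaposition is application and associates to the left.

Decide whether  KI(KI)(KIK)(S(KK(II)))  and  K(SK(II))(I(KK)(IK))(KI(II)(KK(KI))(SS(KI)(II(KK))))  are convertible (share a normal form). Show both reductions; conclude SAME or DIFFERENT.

Answer: DIFFERENT — A ⇓ SK, B ⇓ K(S(KK)I)

Derivation:
Term A:
  start: KI(KI)(KIK)(S(KK(II)))
  step 1: I(KIK)(S(KK(II)))
  step 2: KIK(S(KK(II)))
  step 3: I(S(KK(II)))
  step 4: S(KK(II))
  step 5: SK

Term B:
  start: K(SK(II))(I(KK)(IK))(KI(II)(KK(KI))(SS(KI)(II(KK))))
  step 1: SK(II)(KI(II)(KK(KI))(SS(KI)(II(KK))))
  step 2: K(KI(II)(KK(KI))(SS(KI)(II(KK))))(II(KI(II)(KK(KI))(SS(KI)(II(KK)))))
  step 3: KI(II)(KK(KI))(SS(KI)(II(KK)))
  step 4: I(KK(KI))(SS(KI)(II(KK)))
  step 5: KK(KI)(SS(KI)(II(KK)))
  step 6: K(SS(KI)(II(KK)))
  step 7: K(S(II(KK))(KI(II(KK))))
  step 8: K(S(I(KK))(KI(II(KK))))
  step 9: K(S(KK)(KI(II(KK))))
  step 10: K(S(KK)I)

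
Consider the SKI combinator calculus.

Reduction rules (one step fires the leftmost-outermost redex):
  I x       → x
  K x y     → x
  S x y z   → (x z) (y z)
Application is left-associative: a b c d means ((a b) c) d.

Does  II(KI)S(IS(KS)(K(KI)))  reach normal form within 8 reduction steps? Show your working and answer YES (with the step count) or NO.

Answer: YES — reaches normal form S(KS)(K(KI)) in 5 ≤ 8 steps

Reduction:
  start: II(KI)S(IS(KS)(K(KI)))
  step 1: I(KI)S(IS(KS)(K(KI)))
  step 2: KIS(IS(KS)(K(KI)))
  step 3: I(IS(KS)(K(KI)))
  step 4: IS(KS)(K(KI))
  step 5: S(KS)(K(KI))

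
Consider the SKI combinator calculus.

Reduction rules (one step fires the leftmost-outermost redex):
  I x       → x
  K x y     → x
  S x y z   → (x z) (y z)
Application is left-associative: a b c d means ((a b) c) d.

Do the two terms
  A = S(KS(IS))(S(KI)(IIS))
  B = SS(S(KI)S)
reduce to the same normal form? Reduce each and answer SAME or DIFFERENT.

Answer: SAME — A ⇓ SS(S(KI)S), B ⇓ SS(S(KI)S)

Working:
Term A:
  start: S(KS(IS))(S(KI)(IIS))
  step 1: SS(S(KI)(IIS))
  step 2: SS(S(KI)(IS))
  step 3: SS(S(KI)S)

Term B:
  start: SS(S(KI)S)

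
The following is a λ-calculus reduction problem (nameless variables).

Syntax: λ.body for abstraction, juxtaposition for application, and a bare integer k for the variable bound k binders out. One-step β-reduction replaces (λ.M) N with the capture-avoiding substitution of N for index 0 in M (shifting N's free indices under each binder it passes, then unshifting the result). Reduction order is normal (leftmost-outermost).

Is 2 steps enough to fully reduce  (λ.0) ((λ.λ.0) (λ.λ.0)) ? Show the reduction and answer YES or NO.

  start: (λ.0) ((λ.λ.0) (λ.λ.0))
  step 1: (λ.λ.0) (λ.λ.0)
  step 2: λ.0

Answer: YES — reaches normal form λ.0 in 2 ≤ 2 steps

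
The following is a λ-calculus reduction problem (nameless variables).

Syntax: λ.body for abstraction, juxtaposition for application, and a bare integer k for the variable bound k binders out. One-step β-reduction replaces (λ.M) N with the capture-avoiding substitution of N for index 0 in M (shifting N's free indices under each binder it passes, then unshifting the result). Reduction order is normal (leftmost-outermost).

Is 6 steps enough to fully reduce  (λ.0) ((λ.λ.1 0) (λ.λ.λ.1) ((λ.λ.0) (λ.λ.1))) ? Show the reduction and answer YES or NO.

Answer: YES — reaches normal form λ.λ.1 in 4 ≤ 6 steps

Derivation:
  start: (λ.0) ((λ.λ.1 0) (λ.λ.λ.1) ((λ.λ.0) (λ.λ.1)))
  step 1: (λ.λ.1 0) (λ.λ.λ.1) ((λ.λ.0) (λ.λ.1))
  step 2: (λ.(λ.λ.λ.1) 0) ((λ.λ.0) (λ.λ.1))
  step 3: (λ.λ.λ.1) ((λ.λ.0) (λ.λ.1))
  step 4: λ.λ.1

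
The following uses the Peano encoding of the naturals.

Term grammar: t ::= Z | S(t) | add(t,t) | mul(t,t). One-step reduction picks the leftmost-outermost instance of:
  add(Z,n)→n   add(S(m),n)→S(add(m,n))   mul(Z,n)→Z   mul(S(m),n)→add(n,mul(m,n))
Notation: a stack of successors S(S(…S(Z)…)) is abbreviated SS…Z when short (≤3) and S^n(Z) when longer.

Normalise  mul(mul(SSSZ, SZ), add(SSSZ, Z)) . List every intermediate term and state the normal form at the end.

  start: mul(mul(SSSZ, SZ), add(SSSZ, Z))
  →1  mul(add(SZ, mul(SSZ, SZ)), add(SSSZ, Z))
  →2  mul(S(add(Z, mul(SSZ, SZ))), add(SSSZ, Z))
  →3  add(add(SSSZ, Z), mul(add(Z, mul(SSZ, SZ)), add(SSSZ, Z)))
  →4  add(S(add(SSZ, Z)), mul(add(Z, mul(SSZ, SZ)), add(SSSZ, Z)))
  →5  S(add(add(SSZ, Z), mul(add(Z, mul(SSZ, SZ)), add(SSSZ, Z))))
  →6  S(add(S(add(SZ, Z)), mul(add(Z, mul(SSZ, SZ)), add(SSSZ, Z))))
  →7  S(S(add(add(SZ, Z), mul(add(Z, mul(SSZ, SZ)), add(SSSZ, Z)))))
  →8  S(S(add(S(add(Z, Z)), mul(add(Z, mul(SSZ, SZ)), add(SSSZ, Z)))))
  →9  S(S(S(add(add(Z, Z), mul(add(Z, mul(SSZ, SZ)), add(SSSZ, Z))))))
  →10  S(S(S(add(Z, mul(add(Z, mul(SSZ, SZ)), add(SSSZ, Z))))))
  →11  S(S(S(mul(add(Z, mul(SSZ, SZ)), add(SSSZ, Z)))))
  →12  S(S(S(mul(mul(SSZ, SZ), add(SSSZ, Z)))))
  →13  S(S(S(mul(add(SZ, mul(SZ, SZ)), add(SSSZ, Z)))))
  →14  S(S(S(mul(S(add(Z, mul(SZ, SZ))), add(SSSZ, Z)))))
  →15  S(S(S(add(add(SSSZ, Z), mul(add(Z, mul(SZ, SZ)), add(SSSZ, Z))))))
  →16  S(S(S(add(S(add(SSZ, Z)), mul(add(Z, mul(SZ, SZ)), add(SSSZ, Z))))))
  →17  S(S(S(S(add(add(SSZ, Z), mul(add(Z, mul(SZ, SZ)), add(SSSZ, Z)))))))
  →18  S(S(S(S(add(S(add(SZ, Z)), mul(add(Z, mul(SZ, SZ)), add(SSSZ, Z)))))))
  →19  S(S(S(S(S(add(add(SZ, Z), mul(add(Z, mul(SZ, SZ)), add(SSSZ, Z))))))))
  →20  S(S(S(S(S(add(S(add(Z, Z)), mul(add(Z, mul(SZ, SZ)), add(SSSZ, Z))))))))
  →21  S(S(S(S(S(S(add(add(Z, Z), mul(add(Z, mul(SZ, SZ)), add(SSSZ, Z)))))))))
  →22  S(S(S(S(S(S(add(Z, mul(add(Z, mul(SZ, SZ)), add(SSSZ, Z)))))))))
  →23  S(S(S(S(S(S(mul(add(Z, mul(SZ, SZ)), add(SSSZ, Z))))))))
  →24  S(S(S(S(S(S(mul(mul(SZ, SZ), add(SSSZ, Z))))))))
  →25  S(S(S(S(S(S(mul(add(SZ, mul(Z, SZ)), add(SSSZ, Z))))))))
  →26  S(S(S(S(S(S(mul(S(add(Z, mul(Z, SZ))), add(SSSZ, Z))))))))
  →27  S(S(S(S(S(S(add(add(SSSZ, Z), mul(add(Z, mul(Z, SZ)), add(SSSZ, Z)))))))))
  →28  S(S(S(S(S(S(add(S(add(SSZ, Z)), mul(add(Z, mul(Z, SZ)), add(SSSZ, Z)))))))))
  →29  S(S(S(S(S(S(S(add(add(SSZ, Z), mul(add(Z, mul(Z, SZ)), add(SSSZ, Z))))))))))
  →30  S(S(S(S(S(S(S(add(S(add(SZ, Z)), mul(add(Z, mul(Z, SZ)), add(SSSZ, Z))))))))))
  →31  S(S(S(S(S(S(S(S(add(add(SZ, Z), mul(add(Z, mul(Z, SZ)), add(SSSZ, Z)))))))))))
  →32  S(S(S(S(S(S(S(S(add(S(add(Z, Z)), mul(add(Z, mul(Z, SZ)), add(SSSZ, Z)))))))))))
  →33  S(S(S(S(S(S(S(S(S(add(add(Z, Z), mul(add(Z, mul(Z, SZ)), add(SSSZ, Z))))))))))))
  →34  S(S(S(S(S(S(S(S(S(add(Z, mul(add(Z, mul(Z, SZ)), add(SSSZ, Z))))))))))))
  →35  S(S(S(S(S(S(S(S(S(mul(add(Z, mul(Z, SZ)), add(SSSZ, Z)))))))))))
  →36  S(S(S(S(S(S(S(S(S(mul(mul(Z, SZ), add(SSSZ, Z)))))))))))
  →37  S(S(S(S(S(S(S(S(S(mul(Z, add(SSSZ, Z)))))))))))
  →38  S^9(Z)

Answer: normal form = S^9(Z)  (in 38 steps)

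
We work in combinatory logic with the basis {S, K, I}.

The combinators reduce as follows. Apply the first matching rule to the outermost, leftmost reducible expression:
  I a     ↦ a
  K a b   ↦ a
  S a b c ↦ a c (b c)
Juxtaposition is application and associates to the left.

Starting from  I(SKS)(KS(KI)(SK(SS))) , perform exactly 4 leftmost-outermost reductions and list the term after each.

  start: I(SKS)(KS(KI)(SK(SS)))
  →1  SKS(KS(KI)(SK(SS)))
  →2  K(KS(KI)(SK(SS)))(S(KS(KI)(SK(SS))))
  →3  KS(KI)(SK(SS))
  →4  S(SK(SS))

Answer: after 4 steps: S(SK(SS))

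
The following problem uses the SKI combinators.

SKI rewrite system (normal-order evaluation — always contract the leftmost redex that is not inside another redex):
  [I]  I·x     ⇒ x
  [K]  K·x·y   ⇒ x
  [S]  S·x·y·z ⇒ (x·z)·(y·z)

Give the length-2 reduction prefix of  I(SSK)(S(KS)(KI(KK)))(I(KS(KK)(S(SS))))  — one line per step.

  start: I(SSK)(S(KS)(KI(KK)))(I(KS(KK)(S(SS))))
  →1  SSK(S(KS)(KI(KK)))(I(KS(KK)(S(SS))))
  →2  S(S(KS)(KI(KK)))(K(S(KS)(KI(KK))))(I(KS(KK)(S(SS))))

Answer: after 2 steps: S(S(KS)(KI(KK)))(K(S(KS)(KI(KK))))(I(KS(KK)(S(SS))))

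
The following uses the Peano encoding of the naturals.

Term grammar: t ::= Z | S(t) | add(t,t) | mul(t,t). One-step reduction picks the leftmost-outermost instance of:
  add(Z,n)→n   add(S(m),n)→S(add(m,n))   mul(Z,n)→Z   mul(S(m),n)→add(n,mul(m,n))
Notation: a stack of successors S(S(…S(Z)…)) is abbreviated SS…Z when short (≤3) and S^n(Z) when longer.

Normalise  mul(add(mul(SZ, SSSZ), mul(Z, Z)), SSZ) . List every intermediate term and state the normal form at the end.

  start: mul(add(mul(SZ, SSSZ), mul(Z, Z)), SSZ)
  →1  mul(add(add(SSSZ, mul(Z, SSSZ)), mul(Z, Z)), SSZ)
  →2  mul(add(S(add(SSZ, mul(Z, SSSZ))), mul(Z, Z)), SSZ)
  →3  mul(S(add(add(SSZ, mul(Z, SSSZ)), mul(Z, Z))), SSZ)
  →4  add(SSZ, mul(add(add(SSZ, mul(Z, SSSZ)), mul(Z, Z)), SSZ))
  →5  S(add(SZ, mul(add(add(SSZ, mul(Z, SSSZ)), mul(Z, Z)), SSZ)))
  →6  S(S(add(Z, mul(add(add(SSZ, mul(Z, SSSZ)), mul(Z, Z)), SSZ))))
  →7  S(S(mul(add(add(SSZ, mul(Z, SSSZ)), mul(Z, Z)), SSZ)))
  →8  S(S(mul(add(S(add(SZ, mul(Z, SSSZ))), mul(Z, Z)), SSZ)))
  →9  S(S(mul(S(add(add(SZ, mul(Z, SSSZ)), mul(Z, Z))), SSZ)))
  →10  S(S(add(SSZ, mul(add(add(SZ, mul(Z, SSSZ)), mul(Z, Z)), SSZ))))
  →11  S(S(S(add(SZ, mul(add(add(SZ, mul(Z, SSSZ)), mul(Z, Z)), SSZ)))))
  →12  S(S(S(S(add(Z, mul(add(add(SZ, mul(Z, SSSZ)), mul(Z, Z)), SSZ))))))
  →13  S(S(S(S(mul(add(add(SZ, mul(Z, SSSZ)), mul(Z, Z)), SSZ)))))
  →14  S(S(S(S(mul(add(S(add(Z, mul(Z, SSSZ))), mul(Z, Z)), SSZ)))))
  →15  S(S(S(S(mul(S(add(add(Z, mul(Z, SSSZ)), mul(Z, Z))), SSZ)))))
  →16  S(S(S(S(add(SSZ, mul(add(add(Z, mul(Z, SSSZ)), mul(Z, Z)), SSZ))))))
  →17  S(S(S(S(S(add(SZ, mul(add(add(Z, mul(Z, SSSZ)), mul(Z, Z)), SSZ)))))))
  →18  S(S(S(S(S(S(add(Z, mul(add(add(Z, mul(Z, SSSZ)), mul(Z, Z)), SSZ))))))))
  →19  S(S(S(S(S(S(mul(add(add(Z, mul(Z, SSSZ)), mul(Z, Z)), SSZ)))))))
  →20  S(S(S(S(S(S(mul(add(mul(Z, SSSZ), mul(Z, Z)), SSZ)))))))
  →21  S(S(S(S(S(S(mul(add(Z, mul(Z, Z)), SSZ)))))))
  →22  S(S(S(S(S(S(mul(mul(Z, Z), SSZ)))))))
  →23  S(S(S(S(S(S(mul(Z, SSZ)))))))
  →24  S^6(Z)

Answer: normal form = S^6(Z)  (in 24 steps)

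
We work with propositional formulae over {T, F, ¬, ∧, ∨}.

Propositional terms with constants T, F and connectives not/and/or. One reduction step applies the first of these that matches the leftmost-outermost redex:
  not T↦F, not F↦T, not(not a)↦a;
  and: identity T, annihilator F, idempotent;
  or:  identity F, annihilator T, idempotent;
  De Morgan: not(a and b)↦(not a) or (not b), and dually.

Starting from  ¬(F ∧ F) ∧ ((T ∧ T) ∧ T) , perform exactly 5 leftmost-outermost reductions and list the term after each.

Answer: after 5 steps: T ∧ T

Working:
  start: ¬(F ∧ F) ∧ ((T ∧ T) ∧ T)
  [1] (¬F ∨ ¬F) ∧ ((T ∧ T) ∧ T)
  [2] ¬F ∧ ((T ∧ T) ∧ T)
  [3] T ∧ ((T ∧ T) ∧ T)
  [4] (T ∧ T) ∧ T
  [5] T ∧ T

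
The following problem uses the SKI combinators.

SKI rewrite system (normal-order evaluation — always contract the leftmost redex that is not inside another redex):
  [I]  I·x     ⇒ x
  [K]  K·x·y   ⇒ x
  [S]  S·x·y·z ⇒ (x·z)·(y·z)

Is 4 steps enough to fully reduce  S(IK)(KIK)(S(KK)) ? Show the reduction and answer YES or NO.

Answer: YES — reaches normal form S(KK) in 3 ≤ 4 steps

Reduction:
  start: S(IK)(KIK)(S(KK))
  [1] IK(S(KK))(KIK(S(KK)))
  [2] K(S(KK))(KIK(S(KK)))
  [3] S(KK)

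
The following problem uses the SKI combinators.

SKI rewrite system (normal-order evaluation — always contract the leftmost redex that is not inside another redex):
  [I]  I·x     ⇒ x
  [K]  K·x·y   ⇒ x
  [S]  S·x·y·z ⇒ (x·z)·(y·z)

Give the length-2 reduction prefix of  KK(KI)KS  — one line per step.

  start: KK(KI)KS
  →1  KKS
  →2  K

Answer: after 2 steps: K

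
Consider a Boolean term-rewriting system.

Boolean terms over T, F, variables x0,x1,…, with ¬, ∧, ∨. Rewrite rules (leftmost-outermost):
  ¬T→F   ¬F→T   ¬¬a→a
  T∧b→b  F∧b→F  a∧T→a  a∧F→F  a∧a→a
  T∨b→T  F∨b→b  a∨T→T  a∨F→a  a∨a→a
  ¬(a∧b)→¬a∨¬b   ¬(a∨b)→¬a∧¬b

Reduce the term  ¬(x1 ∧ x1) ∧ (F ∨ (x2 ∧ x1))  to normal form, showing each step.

  start: ¬(x1 ∧ x1) ∧ (F ∨ (x2 ∧ x1))
  →1  (¬x1 ∨ ¬x1) ∧ (F ∨ (x2 ∧ x1))
  →2  ¬x1 ∧ (F ∨ (x2 ∧ x1))
  →3  ¬x1 ∧ (x2 ∧ x1)

Answer: normal form = ¬x1 ∧ (x2 ∧ x1)  (in 3 steps)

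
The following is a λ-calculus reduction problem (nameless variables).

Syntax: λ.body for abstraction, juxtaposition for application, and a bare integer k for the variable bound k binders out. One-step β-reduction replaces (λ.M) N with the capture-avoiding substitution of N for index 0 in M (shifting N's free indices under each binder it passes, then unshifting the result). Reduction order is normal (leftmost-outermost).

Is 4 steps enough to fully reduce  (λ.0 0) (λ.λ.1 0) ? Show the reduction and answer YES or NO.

Answer: YES — reaches normal form λ.λ.1 0 in 3 ≤ 4 steps

Reduction:
  start: (λ.0 0) (λ.λ.1 0)
  [1] (λ.λ.1 0) (λ.λ.1 0)
  [2] λ.(λ.λ.1 0) 0
  [3] λ.λ.1 0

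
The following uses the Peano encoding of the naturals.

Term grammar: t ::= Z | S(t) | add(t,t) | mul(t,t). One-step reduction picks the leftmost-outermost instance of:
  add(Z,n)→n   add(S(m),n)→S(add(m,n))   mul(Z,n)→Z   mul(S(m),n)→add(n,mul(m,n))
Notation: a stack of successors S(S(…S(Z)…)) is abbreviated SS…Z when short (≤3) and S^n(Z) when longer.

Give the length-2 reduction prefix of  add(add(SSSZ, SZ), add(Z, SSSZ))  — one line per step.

  start: add(add(SSSZ, SZ), add(Z, SSSZ))
  step 1: add(S(add(SSZ, SZ)), add(Z, SSSZ))
  step 2: S(add(add(SSZ, SZ), add(Z, SSSZ)))

Answer: after 2 steps: S(add(add(SSZ, SZ), add(Z, SSSZ)))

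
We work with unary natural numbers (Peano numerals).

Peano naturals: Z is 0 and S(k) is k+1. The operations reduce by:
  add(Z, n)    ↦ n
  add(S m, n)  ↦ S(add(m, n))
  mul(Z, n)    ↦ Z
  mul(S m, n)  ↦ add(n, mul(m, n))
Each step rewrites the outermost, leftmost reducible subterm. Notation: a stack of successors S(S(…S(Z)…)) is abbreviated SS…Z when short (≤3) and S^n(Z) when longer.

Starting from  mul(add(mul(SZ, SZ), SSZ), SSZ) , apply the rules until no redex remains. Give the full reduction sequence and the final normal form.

  start: mul(add(mul(SZ, SZ), SSZ), SSZ)
  step 1: mul(add(add(SZ, mul(Z, SZ)), SSZ), SSZ)
  step 2: mul(add(S(add(Z, mul(Z, SZ))), SSZ), SSZ)
  step 3: mul(S(add(add(Z, mul(Z, SZ)), SSZ)), SSZ)
  step 4: add(SSZ, mul(add(add(Z, mul(Z, SZ)), SSZ), SSZ))
  step 5: S(add(SZ, mul(add(add(Z, mul(Z, SZ)), SSZ), SSZ)))
  step 6: S(S(add(Z, mul(add(add(Z, mul(Z, SZ)), SSZ), SSZ))))
  step 7: S(S(mul(add(add(Z, mul(Z, SZ)), SSZ), SSZ)))
  step 8: S(S(mul(add(mul(Z, SZ), SSZ), SSZ)))
  step 9: S(S(mul(add(Z, SSZ), SSZ)))
  step 10: S(S(mul(SSZ, SSZ)))
  step 11: S(S(add(SSZ, mul(SZ, SSZ))))
  step 12: S(S(S(add(SZ, mul(SZ, SSZ)))))
  step 13: S(S(S(S(add(Z, mul(SZ, SSZ))))))
  step 14: S(S(S(S(mul(SZ, SSZ)))))
  step 15: S(S(S(S(add(SSZ, mul(Z, SSZ))))))
  step 16: S(S(S(S(S(add(SZ, mul(Z, SSZ)))))))
  step 17: S(S(S(S(S(S(add(Z, mul(Z, SSZ))))))))
  step 18: S(S(S(S(S(S(mul(Z, SSZ)))))))
  step 19: S^6(Z)

Answer: normal form = S^6(Z)  (in 19 steps)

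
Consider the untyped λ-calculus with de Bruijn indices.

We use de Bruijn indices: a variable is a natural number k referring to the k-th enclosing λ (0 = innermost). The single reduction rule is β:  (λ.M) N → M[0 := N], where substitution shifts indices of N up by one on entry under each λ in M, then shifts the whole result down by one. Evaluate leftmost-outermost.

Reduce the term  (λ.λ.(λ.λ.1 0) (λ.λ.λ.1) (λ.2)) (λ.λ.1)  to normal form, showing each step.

  start: (λ.λ.(λ.λ.1 0) (λ.λ.λ.1) (λ.2)) (λ.λ.1)
  [1] λ.(λ.λ.1 0) (λ.λ.λ.1) (λ.λ.λ.1)
  [2] λ.(λ.(λ.λ.λ.1) 0) (λ.λ.λ.1)
  [3] λ.(λ.λ.λ.1) (λ.λ.λ.1)
  [4] λ.λ.λ.1

Answer: normal form = λ.λ.λ.1  (in 4 steps)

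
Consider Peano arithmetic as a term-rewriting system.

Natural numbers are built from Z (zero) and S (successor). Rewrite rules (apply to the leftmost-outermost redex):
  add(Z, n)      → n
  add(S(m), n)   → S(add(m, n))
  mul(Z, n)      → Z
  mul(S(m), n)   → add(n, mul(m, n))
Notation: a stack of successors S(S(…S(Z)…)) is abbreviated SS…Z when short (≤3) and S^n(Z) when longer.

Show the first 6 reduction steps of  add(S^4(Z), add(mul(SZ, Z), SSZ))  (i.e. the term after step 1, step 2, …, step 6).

  start: add(S^4(Z), add(mul(SZ, Z), SSZ))
  [1] S(add(SSSZ, add(mul(SZ, Z), SSZ)))
  [2] S(S(add(SSZ, add(mul(SZ, Z), SSZ))))
  [3] S(S(S(add(SZ, add(mul(SZ, Z), SSZ)))))
  [4] S(S(S(S(add(Z, add(mul(SZ, Z), SSZ))))))
  [5] S(S(S(S(add(mul(SZ, Z), SSZ)))))
  [6] S(S(S(S(add(add(Z, mul(Z, Z)), SSZ)))))

Answer: after 6 steps: S(S(S(S(add(add(Z, mul(Z, Z)), SSZ)))))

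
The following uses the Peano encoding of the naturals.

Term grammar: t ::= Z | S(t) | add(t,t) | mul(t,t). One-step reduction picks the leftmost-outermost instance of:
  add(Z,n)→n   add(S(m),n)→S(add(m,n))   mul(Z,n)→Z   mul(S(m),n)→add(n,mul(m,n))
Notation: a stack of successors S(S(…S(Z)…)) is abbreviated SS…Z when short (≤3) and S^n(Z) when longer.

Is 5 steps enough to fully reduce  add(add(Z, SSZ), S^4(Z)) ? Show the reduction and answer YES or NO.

  start: add(add(Z, SSZ), S^4(Z))
  [1] add(SSZ, S^4(Z))
  [2] S(add(SZ, S^4(Z)))
  [3] S(S(add(Z, S^4(Z))))
  [4] S^6(Z)

Answer: YES — reaches normal form S^6(Z) in 4 ≤ 5 steps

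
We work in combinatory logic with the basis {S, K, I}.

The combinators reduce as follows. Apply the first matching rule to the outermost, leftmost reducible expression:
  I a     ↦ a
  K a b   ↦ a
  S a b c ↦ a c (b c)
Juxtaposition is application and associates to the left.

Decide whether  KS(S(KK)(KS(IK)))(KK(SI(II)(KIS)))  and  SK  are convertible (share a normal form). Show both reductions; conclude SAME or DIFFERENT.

Term A:
  start: KS(S(KK)(KS(IK)))(KK(SI(II)(KIS)))
  step 1: S(KK(SI(II)(KIS)))
  step 2: SK

Term B:
  start: SK

Answer: SAME — A ⇓ SK, B ⇓ SK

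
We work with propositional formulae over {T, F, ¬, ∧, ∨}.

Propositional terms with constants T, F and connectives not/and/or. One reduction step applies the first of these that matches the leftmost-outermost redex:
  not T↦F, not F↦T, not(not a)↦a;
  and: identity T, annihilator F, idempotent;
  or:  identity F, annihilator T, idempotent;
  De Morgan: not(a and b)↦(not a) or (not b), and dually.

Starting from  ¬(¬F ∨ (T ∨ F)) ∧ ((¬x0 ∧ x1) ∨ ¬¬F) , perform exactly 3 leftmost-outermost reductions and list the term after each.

Answer: after 3 steps: F ∧ ((¬x0 ∧ x1) ∨ ¬¬F)

Derivation:
  start: ¬(¬F ∨ (T ∨ F)) ∧ ((¬x0 ∧ x1) ∨ ¬¬F)
  [1] (¬¬F ∧ ¬(T ∨ F)) ∧ ((¬x0 ∧ x1) ∨ ¬¬F)
  [2] (F ∧ ¬(T ∨ F)) ∧ ((¬x0 ∧ x1) ∨ ¬¬F)
  [3] F ∧ ((¬x0 ∧ x1) ∨ ¬¬F)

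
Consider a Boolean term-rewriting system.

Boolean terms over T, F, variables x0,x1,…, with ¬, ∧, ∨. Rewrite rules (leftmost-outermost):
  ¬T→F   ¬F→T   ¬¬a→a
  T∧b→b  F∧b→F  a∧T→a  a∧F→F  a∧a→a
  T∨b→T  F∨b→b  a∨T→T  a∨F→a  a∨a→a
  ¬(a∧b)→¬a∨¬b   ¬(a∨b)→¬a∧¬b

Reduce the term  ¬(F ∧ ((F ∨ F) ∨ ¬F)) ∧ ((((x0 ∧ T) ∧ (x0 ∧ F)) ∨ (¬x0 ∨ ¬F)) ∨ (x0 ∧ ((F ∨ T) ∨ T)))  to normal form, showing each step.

Answer: normal form = T  (in 11 steps)

Derivation:
  start: ¬(F ∧ ((F ∨ F) ∨ ¬F)) ∧ ((((x0 ∧ T) ∧ (x0 ∧ F)) ∨ (¬x0 ∨ ¬F)) ∨ (x0 ∧ ((F ∨ T) ∨ T)))
  →1  (¬F ∨ ¬((F ∨ F) ∨ ¬F)) ∧ ((((x0 ∧ T) ∧ (x0 ∧ F)) ∨ (¬x0 ∨ ¬F)) ∨ (x0 ∧ ((F ∨ T) ∨ T)))
  →2  (T ∨ ¬((F ∨ F) ∨ ¬F)) ∧ ((((x0 ∧ T) ∧ (x0 ∧ F)) ∨ (¬x0 ∨ ¬F)) ∨ (x0 ∧ ((F ∨ T) ∨ T)))
  →3  T ∧ ((((x0 ∧ T) ∧ (x0 ∧ F)) ∨ (¬x0 ∨ ¬F)) ∨ (x0 ∧ ((F ∨ T) ∨ T)))
  →4  (((x0 ∧ T) ∧ (x0 ∧ F)) ∨ (¬x0 ∨ ¬F)) ∨ (x0 ∧ ((F ∨ T) ∨ T))
  →5  ((x0 ∧ (x0 ∧ F)) ∨ (¬x0 ∨ ¬F)) ∨ (x0 ∧ ((F ∨ T) ∨ T))
  →6  ((x0 ∧ F) ∨ (¬x0 ∨ ¬F)) ∨ (x0 ∧ ((F ∨ T) ∨ T))
  →7  (F ∨ (¬x0 ∨ ¬F)) ∨ (x0 ∧ ((F ∨ T) ∨ T))
  →8  (¬x0 ∨ ¬F) ∨ (x0 ∧ ((F ∨ T) ∨ T))
  →9  (¬x0 ∨ T) ∨ (x0 ∧ ((F ∨ T) ∨ T))
  →10  T ∨ (x0 ∧ ((F ∨ T) ∨ T))
  →11  T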